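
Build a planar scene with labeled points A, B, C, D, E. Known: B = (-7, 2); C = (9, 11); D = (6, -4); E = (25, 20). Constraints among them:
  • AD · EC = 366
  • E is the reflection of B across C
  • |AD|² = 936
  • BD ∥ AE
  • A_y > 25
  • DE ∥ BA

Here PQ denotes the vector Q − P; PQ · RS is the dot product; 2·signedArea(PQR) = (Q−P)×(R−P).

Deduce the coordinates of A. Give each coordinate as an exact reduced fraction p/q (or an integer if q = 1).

1. A_x = 12  [BD ∥ AE ∩ DE ∥ BA]
2. A_y = 26  [BD ∥ AE ∩ DE ∥ BA]
   → A = (12, 26)

A = (12, 26)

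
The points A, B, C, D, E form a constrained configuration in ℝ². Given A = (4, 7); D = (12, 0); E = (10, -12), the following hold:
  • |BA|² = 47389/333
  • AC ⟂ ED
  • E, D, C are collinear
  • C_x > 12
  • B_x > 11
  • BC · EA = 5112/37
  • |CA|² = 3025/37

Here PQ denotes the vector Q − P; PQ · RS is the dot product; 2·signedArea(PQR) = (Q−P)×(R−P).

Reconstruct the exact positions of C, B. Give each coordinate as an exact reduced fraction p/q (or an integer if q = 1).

B = (1292/111, -80/37)
C = (478/37, 204/37)

1. C_x = 478/37  [E, D, C are collinear ∩ AC ⟂ ED]
2. C_y = 204/37  [E, D, C are collinear ∩ AC ⟂ ED]
   → C = (478/37, 204/37)
3. B_x = 1292/111  [line 6·x + -19·y + -4104/37 = 0 ∩ |BA|² = 47389/333]
4. B_y = -80/37  [line 6·x + -19·y + -4104/37 = 0 ∩ |BA|² = 47389/333]
   → B = (1292/111, -80/37)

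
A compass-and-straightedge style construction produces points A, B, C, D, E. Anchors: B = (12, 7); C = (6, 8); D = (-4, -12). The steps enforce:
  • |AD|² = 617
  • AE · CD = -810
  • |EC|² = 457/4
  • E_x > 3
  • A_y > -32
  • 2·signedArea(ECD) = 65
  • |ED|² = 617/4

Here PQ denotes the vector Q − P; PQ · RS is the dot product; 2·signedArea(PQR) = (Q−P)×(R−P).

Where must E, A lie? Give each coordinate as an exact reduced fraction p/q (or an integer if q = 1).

1. E_x = 4  [line 20·x + -10·y + -105 = 0 ∩ |ED|² = 617/4]
2. E_y = -5/2  [line 20·x + -10·y + -105 = 0 ∩ |ED|² = 617/4]
   → E = (4, -5/2)
3. A_x = -20  [line 10·x + 20·y + 820 = 0 ∩ |AD|² = 617]
4. A_y = -31  [line 10·x + 20·y + 820 = 0 ∩ |AD|² = 617]
   → A = (-20, -31)

A = (-20, -31)
E = (4, -5/2)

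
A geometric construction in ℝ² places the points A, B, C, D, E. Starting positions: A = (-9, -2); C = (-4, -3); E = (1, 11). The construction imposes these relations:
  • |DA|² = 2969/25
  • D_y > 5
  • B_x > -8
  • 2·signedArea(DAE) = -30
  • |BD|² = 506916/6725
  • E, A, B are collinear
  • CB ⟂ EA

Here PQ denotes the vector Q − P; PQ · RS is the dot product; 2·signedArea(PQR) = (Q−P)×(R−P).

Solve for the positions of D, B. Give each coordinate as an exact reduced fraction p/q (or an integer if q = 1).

1. D_x = -1  [line -13·x + 10·y + -67 = 0 ∩ |DA|² = 2969/25]
2. D_y = 27/5  [line -13·x + 10·y + -67 = 0 ∩ |DA|² = 2969/25]
   → D = (-1, 27/5)
3. B_x = -2051/269  [E, A, B are collinear ∩ CB ⟂ EA]
4. B_y = -57/269  [E, A, B are collinear ∩ CB ⟂ EA]
   → B = (-2051/269, -57/269)

B = (-2051/269, -57/269)
D = (-1, 27/5)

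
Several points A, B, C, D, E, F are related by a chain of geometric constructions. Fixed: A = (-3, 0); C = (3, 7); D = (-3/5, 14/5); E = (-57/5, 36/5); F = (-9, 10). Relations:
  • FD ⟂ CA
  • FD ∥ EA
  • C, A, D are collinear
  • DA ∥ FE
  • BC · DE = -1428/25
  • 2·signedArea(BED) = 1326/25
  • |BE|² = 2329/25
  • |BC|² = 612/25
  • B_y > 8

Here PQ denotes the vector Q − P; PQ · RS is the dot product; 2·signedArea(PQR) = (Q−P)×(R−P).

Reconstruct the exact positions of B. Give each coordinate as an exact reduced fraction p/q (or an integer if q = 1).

B = (-9/5, 41/5)

1. B_x = -9/5  [BC · DE = -1428/25 ∩ 2·signedArea(BED) = 1326/25]
2. B_y = 41/5  [BC · DE = -1428/25 ∩ 2·signedArea(BED) = 1326/25]
   → B = (-9/5, 41/5)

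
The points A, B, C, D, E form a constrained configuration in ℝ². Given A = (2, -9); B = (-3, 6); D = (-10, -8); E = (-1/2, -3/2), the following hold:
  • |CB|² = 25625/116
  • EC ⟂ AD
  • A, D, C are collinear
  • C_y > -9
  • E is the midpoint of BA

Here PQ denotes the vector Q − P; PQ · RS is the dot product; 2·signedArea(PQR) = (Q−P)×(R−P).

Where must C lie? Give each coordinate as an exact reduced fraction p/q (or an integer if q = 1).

1. C_x = -32/29  [A, D, C are collinear ∩ EC ⟂ AD]
2. C_y = -507/58  [A, D, C are collinear ∩ EC ⟂ AD]
   → C = (-32/29, -507/58)

C = (-32/29, -507/58)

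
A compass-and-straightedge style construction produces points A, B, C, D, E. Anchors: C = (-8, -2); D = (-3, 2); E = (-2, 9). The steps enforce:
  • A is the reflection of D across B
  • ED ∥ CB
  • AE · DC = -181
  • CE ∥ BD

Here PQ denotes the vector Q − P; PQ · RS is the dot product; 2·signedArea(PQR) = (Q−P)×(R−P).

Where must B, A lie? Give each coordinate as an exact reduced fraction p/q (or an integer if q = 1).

1. B_x = -9  [CE ∥ BD ∩ ED ∥ CB]
2. B_y = -9  [CE ∥ BD ∩ ED ∥ CB]
   → B = (-9, -9)
3. A_x = -15  [A is the reflection of D across B]
4. A_y = -20  [A is the reflection of D across B]
   → A = (-15, -20)

A = (-15, -20)
B = (-9, -9)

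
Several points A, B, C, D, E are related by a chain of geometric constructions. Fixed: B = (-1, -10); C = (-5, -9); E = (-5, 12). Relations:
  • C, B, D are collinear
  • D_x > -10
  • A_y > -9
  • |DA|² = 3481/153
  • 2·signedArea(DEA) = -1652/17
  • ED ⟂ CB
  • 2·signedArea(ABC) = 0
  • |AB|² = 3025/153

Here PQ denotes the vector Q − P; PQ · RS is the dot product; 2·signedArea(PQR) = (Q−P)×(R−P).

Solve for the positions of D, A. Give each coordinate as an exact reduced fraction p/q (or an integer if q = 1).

A = (-271/51, -455/51)
D = (-169/17, -132/17)

1. D_x = -169/17  [C, B, D are collinear ∩ ED ⟂ CB]
2. D_y = -132/17  [C, B, D are collinear ∩ ED ⟂ CB]
   → D = (-169/17, -132/17)
3. A_x = -271/51  [2·signedArea(ABC) = 0 ∩ 2·signedArea(DEA) = -1652/17]
4. A_y = -455/51  [2·signedArea(ABC) = 0 ∩ 2·signedArea(DEA) = -1652/17]
   → A = (-271/51, -455/51)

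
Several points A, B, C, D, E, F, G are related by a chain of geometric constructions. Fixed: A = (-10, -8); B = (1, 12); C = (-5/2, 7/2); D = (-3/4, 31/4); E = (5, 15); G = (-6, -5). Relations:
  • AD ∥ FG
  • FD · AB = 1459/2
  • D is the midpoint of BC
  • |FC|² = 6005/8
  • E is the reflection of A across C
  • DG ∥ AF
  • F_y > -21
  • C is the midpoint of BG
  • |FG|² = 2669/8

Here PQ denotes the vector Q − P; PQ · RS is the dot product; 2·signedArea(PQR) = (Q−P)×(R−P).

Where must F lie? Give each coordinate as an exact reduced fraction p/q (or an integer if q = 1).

F = (-61/4, -83/4)

1. F_x = -61/4  [AD ∥ FG ∩ DG ∥ AF]
2. F_y = -83/4  [AD ∥ FG ∩ DG ∥ AF]
   → F = (-61/4, -83/4)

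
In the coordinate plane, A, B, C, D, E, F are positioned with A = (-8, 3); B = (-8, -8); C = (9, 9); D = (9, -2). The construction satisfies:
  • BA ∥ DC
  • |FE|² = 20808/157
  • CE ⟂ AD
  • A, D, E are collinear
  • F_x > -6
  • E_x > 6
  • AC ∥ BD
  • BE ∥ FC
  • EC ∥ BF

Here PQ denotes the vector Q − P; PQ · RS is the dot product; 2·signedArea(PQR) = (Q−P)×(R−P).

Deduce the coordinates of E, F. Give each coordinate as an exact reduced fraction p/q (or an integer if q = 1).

E = (1891/314, -353/314)
F = (-1577/314, 667/314)

1. E_x = 1891/314  [A, D, E are collinear ∩ CE ⟂ AD]
2. E_y = -353/314  [A, D, E are collinear ∩ CE ⟂ AD]
   → E = (1891/314, -353/314)
3. F_x = -1577/314  [BE ∥ FC ∩ EC ∥ BF]
4. F_y = 667/314  [BE ∥ FC ∩ EC ∥ BF]
   → F = (-1577/314, 667/314)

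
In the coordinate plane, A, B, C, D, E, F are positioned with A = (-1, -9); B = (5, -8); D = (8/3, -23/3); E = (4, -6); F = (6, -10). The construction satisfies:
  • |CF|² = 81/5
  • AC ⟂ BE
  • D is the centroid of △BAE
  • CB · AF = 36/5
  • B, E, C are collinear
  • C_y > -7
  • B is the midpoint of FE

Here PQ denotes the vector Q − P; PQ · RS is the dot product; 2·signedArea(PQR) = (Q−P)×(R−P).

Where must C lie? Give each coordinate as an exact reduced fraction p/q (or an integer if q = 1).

C = (21/5, -32/5)

1. C_x = 21/5  [B, E, C are collinear ∩ AC ⟂ BE]
2. C_y = -32/5  [B, E, C are collinear ∩ AC ⟂ BE]
   → C = (21/5, -32/5)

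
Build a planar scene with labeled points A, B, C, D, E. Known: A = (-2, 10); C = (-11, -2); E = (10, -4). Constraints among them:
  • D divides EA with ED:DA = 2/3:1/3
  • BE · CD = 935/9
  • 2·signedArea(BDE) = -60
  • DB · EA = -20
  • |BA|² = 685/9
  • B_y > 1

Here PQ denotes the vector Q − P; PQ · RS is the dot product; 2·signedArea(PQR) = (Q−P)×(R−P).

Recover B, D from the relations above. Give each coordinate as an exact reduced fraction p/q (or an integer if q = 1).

1. D_x = 2  [D divides EA with ED:DA = 2/3:1/3]
2. D_y = 16/3  [D divides EA with ED:DA = 2/3:1/3]
   → D = (2, 16/3)
3. B_x = -1  [2·signedArea(BDE) = -60 ∩ BE · CD = 935/9]
4. B_y = 4/3  [2·signedArea(BDE) = -60 ∩ BE · CD = 935/9]
   → B = (-1, 4/3)

B = (-1, 4/3)
D = (2, 16/3)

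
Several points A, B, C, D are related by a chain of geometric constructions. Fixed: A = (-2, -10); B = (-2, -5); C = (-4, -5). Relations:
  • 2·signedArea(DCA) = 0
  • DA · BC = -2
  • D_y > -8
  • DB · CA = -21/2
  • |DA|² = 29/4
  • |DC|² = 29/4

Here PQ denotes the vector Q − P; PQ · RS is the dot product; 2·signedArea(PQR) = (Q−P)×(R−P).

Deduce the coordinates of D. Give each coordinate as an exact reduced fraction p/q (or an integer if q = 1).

1. D_x = -3  [2·signedArea(DCA) = 0 ∩ DA · BC = -2]
2. D_y = -15/2  [2·signedArea(DCA) = 0 ∩ DA · BC = -2]
   → D = (-3, -15/2)

D = (-3, -15/2)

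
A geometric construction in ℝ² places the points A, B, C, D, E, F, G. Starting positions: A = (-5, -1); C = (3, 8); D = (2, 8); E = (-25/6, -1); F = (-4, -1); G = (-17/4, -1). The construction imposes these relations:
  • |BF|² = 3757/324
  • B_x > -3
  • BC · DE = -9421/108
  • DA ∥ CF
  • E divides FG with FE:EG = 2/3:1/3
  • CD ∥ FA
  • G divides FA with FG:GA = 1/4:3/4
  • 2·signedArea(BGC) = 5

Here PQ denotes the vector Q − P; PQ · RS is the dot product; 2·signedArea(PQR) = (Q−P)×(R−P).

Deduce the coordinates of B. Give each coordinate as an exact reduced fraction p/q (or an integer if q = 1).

1. B_x = -43/18  [2·signedArea(BGC) = 5 ∩ BC · DE = -9421/108]
2. B_y = 2  [2·signedArea(BGC) = 5 ∩ BC · DE = -9421/108]
   → B = (-43/18, 2)

B = (-43/18, 2)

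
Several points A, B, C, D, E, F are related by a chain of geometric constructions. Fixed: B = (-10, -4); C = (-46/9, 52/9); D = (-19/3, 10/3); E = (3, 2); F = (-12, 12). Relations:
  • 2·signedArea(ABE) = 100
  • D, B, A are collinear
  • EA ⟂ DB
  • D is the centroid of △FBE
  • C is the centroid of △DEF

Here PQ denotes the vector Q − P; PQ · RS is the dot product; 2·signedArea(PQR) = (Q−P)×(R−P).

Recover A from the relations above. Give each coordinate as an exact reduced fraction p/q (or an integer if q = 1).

1. A_x = -5  [D, B, A are collinear ∩ EA ⟂ DB]
2. A_y = 6  [D, B, A are collinear ∩ EA ⟂ DB]
   → A = (-5, 6)

A = (-5, 6)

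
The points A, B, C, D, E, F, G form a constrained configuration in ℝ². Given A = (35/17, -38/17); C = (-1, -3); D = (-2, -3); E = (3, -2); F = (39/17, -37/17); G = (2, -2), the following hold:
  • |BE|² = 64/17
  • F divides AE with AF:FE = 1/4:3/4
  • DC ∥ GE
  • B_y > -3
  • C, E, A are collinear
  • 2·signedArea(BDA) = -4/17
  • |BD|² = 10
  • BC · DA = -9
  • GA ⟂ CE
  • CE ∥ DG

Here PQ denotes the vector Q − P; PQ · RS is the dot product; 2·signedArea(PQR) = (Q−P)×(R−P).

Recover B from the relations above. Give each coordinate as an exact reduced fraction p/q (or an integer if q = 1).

1. B_x = 19/17  [2·signedArea(BDA) = -4/17 ∩ BC · DA = -9]
2. B_y = -42/17  [2·signedArea(BDA) = -4/17 ∩ BC · DA = -9]
   → B = (19/17, -42/17)

B = (19/17, -42/17)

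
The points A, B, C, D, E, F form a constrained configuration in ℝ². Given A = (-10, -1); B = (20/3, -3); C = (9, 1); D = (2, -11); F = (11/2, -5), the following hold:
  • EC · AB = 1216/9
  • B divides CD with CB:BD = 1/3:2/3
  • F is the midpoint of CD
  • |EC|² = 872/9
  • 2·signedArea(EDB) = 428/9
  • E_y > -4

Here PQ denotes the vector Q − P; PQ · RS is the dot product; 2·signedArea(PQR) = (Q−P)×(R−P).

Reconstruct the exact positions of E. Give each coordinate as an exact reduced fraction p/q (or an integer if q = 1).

E = (1/3, -11/3)

1. E_x = 1/3  [2·signedArea(EDB) = 428/9 ∩ EC · AB = 1216/9]
2. E_y = -11/3  [2·signedArea(EDB) = 428/9 ∩ EC · AB = 1216/9]
   → E = (1/3, -11/3)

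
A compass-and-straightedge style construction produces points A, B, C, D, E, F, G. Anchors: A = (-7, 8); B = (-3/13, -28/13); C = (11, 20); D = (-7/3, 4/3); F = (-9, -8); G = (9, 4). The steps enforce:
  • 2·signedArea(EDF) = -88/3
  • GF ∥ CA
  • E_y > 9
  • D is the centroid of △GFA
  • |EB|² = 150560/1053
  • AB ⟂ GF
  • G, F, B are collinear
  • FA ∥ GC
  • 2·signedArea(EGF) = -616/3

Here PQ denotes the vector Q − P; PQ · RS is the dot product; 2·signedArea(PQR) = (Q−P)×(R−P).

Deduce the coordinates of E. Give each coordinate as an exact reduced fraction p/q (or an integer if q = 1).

1. E_x = 5/9  [2·signedArea(EGF) = -616/3 ∩ 2·signedArea(EDF) = -88/3]
2. E_y = 88/9  [2·signedArea(EGF) = -616/3 ∩ 2·signedArea(EDF) = -88/3]
   → E = (5/9, 88/9)

E = (5/9, 88/9)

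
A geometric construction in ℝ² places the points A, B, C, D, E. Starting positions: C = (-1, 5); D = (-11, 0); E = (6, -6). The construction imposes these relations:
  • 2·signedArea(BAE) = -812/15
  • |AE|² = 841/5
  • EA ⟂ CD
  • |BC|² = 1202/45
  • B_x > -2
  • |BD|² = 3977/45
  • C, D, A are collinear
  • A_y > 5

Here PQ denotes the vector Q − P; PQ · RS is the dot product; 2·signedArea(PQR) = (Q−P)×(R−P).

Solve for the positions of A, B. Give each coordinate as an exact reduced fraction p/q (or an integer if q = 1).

1. A_x = 1/5  [C, D, A are collinear ∩ EA ⟂ CD]
2. A_y = 28/5  [C, D, A are collinear ∩ EA ⟂ CD]
   → A = (1/5, 28/5)
3. B_x = -8/5  [line 58/5·x + 29/5·y + 58/3 = 0 ∩ |BD|² = 3977/45]
4. B_y = -2/15  [line 58/5·x + 29/5·y + 58/3 = 0 ∩ |BD|² = 3977/45]
   → B = (-8/5, -2/15)

A = (1/5, 28/5)
B = (-8/5, -2/15)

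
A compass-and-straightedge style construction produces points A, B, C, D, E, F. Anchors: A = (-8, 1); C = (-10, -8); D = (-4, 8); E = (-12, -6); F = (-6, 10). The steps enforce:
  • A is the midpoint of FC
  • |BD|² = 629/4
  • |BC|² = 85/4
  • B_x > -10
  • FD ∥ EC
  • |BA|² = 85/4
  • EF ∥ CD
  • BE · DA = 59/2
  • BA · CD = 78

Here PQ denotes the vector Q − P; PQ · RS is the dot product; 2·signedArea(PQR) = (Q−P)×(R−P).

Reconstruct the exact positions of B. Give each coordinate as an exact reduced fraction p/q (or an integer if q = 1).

B = (-9, -7/2)

1. B_x = -9  [BE · DA = 59/2 ∩ BA · CD = 78]
2. B_y = -7/2  [BE · DA = 59/2 ∩ BA · CD = 78]
   → B = (-9, -7/2)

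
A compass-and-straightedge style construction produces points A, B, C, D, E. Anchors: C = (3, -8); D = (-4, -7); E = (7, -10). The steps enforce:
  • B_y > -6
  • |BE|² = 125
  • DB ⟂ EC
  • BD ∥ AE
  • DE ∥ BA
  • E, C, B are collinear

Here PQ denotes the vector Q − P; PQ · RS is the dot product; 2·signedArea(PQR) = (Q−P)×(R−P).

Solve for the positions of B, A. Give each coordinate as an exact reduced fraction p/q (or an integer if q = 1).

1. B_x = -3  [E, C, B are collinear ∩ DB ⟂ EC]
2. B_y = -5  [E, C, B are collinear ∩ DB ⟂ EC]
   → B = (-3, -5)
3. A_x = 8  [BD ∥ AE ∩ DE ∥ BA]
4. A_y = -8  [BD ∥ AE ∩ DE ∥ BA]
   → A = (8, -8)

A = (8, -8)
B = (-3, -5)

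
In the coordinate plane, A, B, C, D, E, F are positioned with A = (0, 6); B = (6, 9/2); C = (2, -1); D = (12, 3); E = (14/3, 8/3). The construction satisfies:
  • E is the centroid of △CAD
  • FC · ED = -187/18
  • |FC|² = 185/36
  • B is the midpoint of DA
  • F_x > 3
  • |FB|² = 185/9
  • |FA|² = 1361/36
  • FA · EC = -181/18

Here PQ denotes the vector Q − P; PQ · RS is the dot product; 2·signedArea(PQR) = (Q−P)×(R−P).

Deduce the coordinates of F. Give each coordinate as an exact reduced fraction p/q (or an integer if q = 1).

F = (10/3, 5/6)

1. F_x = 10/3  [FA · EC = -181/18 ∩ FC · ED = -187/18]
2. F_y = 5/6  [FA · EC = -181/18 ∩ FC · ED = -187/18]
   → F = (10/3, 5/6)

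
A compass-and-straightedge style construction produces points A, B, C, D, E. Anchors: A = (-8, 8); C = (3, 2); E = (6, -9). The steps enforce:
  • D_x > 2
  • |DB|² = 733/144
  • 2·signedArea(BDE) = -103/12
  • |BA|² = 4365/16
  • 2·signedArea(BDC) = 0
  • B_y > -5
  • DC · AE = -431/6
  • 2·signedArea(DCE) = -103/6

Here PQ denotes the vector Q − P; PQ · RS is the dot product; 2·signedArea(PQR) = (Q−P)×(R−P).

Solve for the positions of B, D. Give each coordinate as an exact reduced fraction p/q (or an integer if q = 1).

1. D_x = 8/3  [2·signedArea(DCE) = -103/6 ∩ DC · AE = -431/6]
2. D_y = -5/2  [2·signedArea(DCE) = -103/6 ∩ DC · AE = -431/6]
   → D = (8/3, -5/2)
3. B_x = 5/2  [2·signedArea(BDC) = 0 ∩ 2·signedArea(BDE) = -103/12]
4. B_y = -19/4  [2·signedArea(BDC) = 0 ∩ 2·signedArea(BDE) = -103/12]
   → B = (5/2, -19/4)

B = (5/2, -19/4)
D = (8/3, -5/2)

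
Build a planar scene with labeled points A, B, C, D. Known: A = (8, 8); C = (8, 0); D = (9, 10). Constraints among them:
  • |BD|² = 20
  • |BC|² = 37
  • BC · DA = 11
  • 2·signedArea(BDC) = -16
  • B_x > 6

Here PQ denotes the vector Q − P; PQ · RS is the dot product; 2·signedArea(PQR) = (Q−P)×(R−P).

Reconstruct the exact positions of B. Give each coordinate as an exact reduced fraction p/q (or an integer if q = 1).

B = (7, 6)

1. B_x = 7  [2·signedArea(BDC) = -16 ∩ BC · DA = 11]
2. B_y = 6  [2·signedArea(BDC) = -16 ∩ BC · DA = 11]
   → B = (7, 6)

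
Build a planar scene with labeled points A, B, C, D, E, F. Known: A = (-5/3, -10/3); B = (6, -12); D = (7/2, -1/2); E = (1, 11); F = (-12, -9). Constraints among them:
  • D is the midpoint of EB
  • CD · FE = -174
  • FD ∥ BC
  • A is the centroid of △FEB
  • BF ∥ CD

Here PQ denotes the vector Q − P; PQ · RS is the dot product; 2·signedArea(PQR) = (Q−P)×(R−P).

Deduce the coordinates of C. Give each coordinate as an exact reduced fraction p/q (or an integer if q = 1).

C = (43/2, -7/2)

1. C_x = 43/2  [BF ∥ CD ∩ FD ∥ BC]
2. C_y = -7/2  [BF ∥ CD ∩ FD ∥ BC]
   → C = (43/2, -7/2)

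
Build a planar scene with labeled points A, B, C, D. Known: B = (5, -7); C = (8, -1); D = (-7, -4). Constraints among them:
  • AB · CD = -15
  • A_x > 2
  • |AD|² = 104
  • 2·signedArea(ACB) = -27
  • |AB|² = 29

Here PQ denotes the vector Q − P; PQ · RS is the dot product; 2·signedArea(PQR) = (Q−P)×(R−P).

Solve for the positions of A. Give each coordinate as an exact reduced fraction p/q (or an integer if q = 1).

1. A_x = 3  [2·signedArea(ACB) = -27 ∩ AB · CD = -15]
2. A_y = -2  [2·signedArea(ACB) = -27 ∩ AB · CD = -15]
   → A = (3, -2)

A = (3, -2)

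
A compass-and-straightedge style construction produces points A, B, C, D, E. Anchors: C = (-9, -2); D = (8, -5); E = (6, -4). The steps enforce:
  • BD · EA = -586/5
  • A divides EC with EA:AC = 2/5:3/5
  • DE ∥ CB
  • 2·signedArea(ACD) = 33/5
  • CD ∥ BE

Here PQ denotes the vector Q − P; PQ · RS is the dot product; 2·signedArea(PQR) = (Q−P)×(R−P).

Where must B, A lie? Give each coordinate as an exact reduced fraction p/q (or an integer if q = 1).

1. B_x = -11  [CD ∥ BE ∩ DE ∥ CB]
2. B_y = -1  [CD ∥ BE ∩ DE ∥ CB]
   → B = (-11, -1)
3. A_x = 0  [A divides EC with EA:AC = 2/5:3/5]
4. A_y = -16/5  [A divides EC with EA:AC = 2/5:3/5]
   → A = (0, -16/5)

A = (0, -16/5)
B = (-11, -1)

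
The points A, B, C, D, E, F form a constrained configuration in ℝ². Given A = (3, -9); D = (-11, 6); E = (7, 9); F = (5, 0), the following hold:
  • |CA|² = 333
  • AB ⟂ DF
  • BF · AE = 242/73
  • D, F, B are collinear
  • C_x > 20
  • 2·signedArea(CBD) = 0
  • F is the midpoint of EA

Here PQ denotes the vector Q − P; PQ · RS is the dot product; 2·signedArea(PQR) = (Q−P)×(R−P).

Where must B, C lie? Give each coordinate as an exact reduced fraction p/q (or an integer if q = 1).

1. B_x = 453/73  [D, F, B are collinear ∩ AB ⟂ DF]
2. B_y = -33/73  [D, F, B are collinear ∩ AB ⟂ DF]
   → B = (453/73, -33/73)
3. C_x = 21  [line -471/73·x + -1256/73·y + 2355/73 = 0 ∩ |CA|² = 333]
4. C_y = -6  [line -471/73·x + -1256/73·y + 2355/73 = 0 ∩ |CA|² = 333]
   → C = (21, -6)

B = (453/73, -33/73)
C = (21, -6)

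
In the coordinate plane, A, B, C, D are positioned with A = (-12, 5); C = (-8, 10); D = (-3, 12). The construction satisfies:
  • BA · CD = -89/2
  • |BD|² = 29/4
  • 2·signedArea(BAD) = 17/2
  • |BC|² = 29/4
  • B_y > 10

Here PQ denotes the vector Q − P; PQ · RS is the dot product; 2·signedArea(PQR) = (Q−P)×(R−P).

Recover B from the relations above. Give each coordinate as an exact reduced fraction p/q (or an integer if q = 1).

1. B_x = -11/2  [2·signedArea(BAD) = 17/2 ∩ BA · CD = -89/2]
2. B_y = 11  [2·signedArea(BAD) = 17/2 ∩ BA · CD = -89/2]
   → B = (-11/2, 11)

B = (-11/2, 11)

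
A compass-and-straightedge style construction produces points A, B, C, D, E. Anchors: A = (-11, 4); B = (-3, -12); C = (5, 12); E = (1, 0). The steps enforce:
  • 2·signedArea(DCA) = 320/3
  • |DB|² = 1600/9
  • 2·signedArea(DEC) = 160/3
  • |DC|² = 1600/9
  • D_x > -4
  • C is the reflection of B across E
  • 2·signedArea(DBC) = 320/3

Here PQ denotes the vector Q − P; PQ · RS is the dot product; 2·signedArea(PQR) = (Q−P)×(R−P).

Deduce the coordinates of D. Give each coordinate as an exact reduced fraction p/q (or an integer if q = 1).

D = (-3, 4/3)

1. D_x = -3  [2·signedArea(DBC) = 320/3 ∩ 2·signedArea(DCA) = 320/3]
2. D_y = 4/3  [2·signedArea(DBC) = 320/3 ∩ 2·signedArea(DCA) = 320/3]
   → D = (-3, 4/3)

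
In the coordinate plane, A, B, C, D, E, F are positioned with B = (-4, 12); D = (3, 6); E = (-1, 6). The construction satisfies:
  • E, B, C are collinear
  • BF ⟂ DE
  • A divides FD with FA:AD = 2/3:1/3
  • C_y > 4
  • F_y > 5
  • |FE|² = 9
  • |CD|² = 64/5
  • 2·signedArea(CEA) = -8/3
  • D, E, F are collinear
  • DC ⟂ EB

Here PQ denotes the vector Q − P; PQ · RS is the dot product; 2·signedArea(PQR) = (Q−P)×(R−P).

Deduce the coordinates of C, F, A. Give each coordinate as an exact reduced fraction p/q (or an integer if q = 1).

A = (2/3, 6)
C = (-1/5, 22/5)
F = (-4, 6)

1. C_x = -1/5  [E, B, C are collinear ∩ DC ⟂ EB]
2. C_y = 22/5  [E, B, C are collinear ∩ DC ⟂ EB]
   → C = (-1/5, 22/5)
3. F_x = -4  [D, E, F are collinear ∩ BF ⟂ DE]
4. F_y = 6  [D, E, F are collinear ∩ BF ⟂ DE]
   → F = (-4, 6)
5. A_x = 2/3  [A divides FD with FA:AD = 2/3:1/3]
6. A_y = 6  [A divides FD with FA:AD = 2/3:1/3]
   → A = (2/3, 6)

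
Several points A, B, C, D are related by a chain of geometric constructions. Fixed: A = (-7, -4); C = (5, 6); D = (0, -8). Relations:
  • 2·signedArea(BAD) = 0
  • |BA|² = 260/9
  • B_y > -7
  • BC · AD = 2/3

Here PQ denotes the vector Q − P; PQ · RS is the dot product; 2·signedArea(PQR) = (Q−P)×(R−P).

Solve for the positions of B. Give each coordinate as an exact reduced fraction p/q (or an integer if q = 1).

1. B_x = -7/3  [2·signedArea(BAD) = 0 ∩ BC · AD = 2/3]
2. B_y = -20/3  [2·signedArea(BAD) = 0 ∩ BC · AD = 2/3]
   → B = (-7/3, -20/3)

B = (-7/3, -20/3)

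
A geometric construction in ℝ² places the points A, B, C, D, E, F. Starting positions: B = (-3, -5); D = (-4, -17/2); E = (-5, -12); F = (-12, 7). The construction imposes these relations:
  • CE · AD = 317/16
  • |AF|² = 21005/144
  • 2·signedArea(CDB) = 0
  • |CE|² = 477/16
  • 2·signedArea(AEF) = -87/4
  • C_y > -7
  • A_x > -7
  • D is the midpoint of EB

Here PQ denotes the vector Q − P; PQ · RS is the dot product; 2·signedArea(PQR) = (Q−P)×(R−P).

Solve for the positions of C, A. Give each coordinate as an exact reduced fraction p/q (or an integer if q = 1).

A = (-41/6, -47/12)
C = (-7/2, -27/4)

1. C_x = -7/2  [line -7/2·x + 1·y + -11/2 = 0 ∩ |CE|² = 477/16]
2. C_y = -27/4  [line -7/2·x + 1·y + -11/2 = 0 ∩ |CE|² = 477/16]
   → C = (-7/2, -27/4)
3. A_x = -41/6  [2·signedArea(AEF) = -87/4 ∩ CE · AD = 317/16]
4. A_y = -47/12  [2·signedArea(AEF) = -87/4 ∩ CE · AD = 317/16]
   → A = (-41/6, -47/12)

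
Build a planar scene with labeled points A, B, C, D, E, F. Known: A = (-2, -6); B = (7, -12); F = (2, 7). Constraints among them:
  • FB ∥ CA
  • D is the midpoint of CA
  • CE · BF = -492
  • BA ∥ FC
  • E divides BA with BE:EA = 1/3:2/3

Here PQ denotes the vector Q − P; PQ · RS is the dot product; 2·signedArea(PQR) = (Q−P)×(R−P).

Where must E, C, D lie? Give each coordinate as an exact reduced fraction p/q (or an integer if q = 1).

C = (-7, 13)
D = (-9/2, 7/2)
E = (4, -10)

1. E_x = 4  [E divides BA with BE:EA = 1/3:2/3]
2. E_y = -10  [E divides BA with BE:EA = 1/3:2/3]
   → E = (4, -10)
3. C_x = -7  [FB ∥ CA ∩ BA ∥ FC]
4. C_y = 13  [FB ∥ CA ∩ BA ∥ FC]
   → C = (-7, 13)
5. D_x = -9/2  [D is the midpoint of CA]
6. D_y = 7/2  [D is the midpoint of CA]
   → D = (-9/2, 7/2)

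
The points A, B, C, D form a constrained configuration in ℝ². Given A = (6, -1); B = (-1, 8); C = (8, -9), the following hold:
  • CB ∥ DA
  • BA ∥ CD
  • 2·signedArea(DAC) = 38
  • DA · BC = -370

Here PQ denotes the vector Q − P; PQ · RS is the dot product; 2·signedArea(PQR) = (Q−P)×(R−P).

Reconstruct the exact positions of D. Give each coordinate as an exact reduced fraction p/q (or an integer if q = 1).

1. D_x = 15  [CB ∥ DA ∩ BA ∥ CD]
2. D_y = -18  [CB ∥ DA ∩ BA ∥ CD]
   → D = (15, -18)

D = (15, -18)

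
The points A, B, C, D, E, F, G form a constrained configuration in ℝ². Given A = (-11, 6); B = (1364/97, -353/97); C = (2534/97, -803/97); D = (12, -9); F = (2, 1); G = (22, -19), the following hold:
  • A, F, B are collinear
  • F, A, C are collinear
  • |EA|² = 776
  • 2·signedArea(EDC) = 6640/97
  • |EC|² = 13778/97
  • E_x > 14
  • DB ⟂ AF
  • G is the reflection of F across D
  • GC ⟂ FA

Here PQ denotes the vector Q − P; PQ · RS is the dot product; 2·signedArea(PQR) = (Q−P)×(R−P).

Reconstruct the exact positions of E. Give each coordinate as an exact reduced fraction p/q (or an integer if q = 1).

E = (15, -4)

1. E_x = 15  [line -70/97·x + 1370/97·y + 6530/97 = 0 ∩ |EA|² = 776]
2. E_y = -4  [line -70/97·x + 1370/97·y + 6530/97 = 0 ∩ |EA|² = 776]
   → E = (15, -4)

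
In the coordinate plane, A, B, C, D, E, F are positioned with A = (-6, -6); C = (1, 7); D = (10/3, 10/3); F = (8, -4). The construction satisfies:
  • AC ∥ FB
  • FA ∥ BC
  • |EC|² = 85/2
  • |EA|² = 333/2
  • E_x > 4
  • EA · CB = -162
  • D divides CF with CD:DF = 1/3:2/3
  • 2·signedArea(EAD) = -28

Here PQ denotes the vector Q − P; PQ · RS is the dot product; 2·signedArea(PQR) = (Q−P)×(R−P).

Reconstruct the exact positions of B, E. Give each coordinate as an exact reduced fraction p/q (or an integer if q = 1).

1. B_x = 15  [FA ∥ BC ∩ AC ∥ FB]
2. B_y = 9  [FA ∥ BC ∩ AC ∥ FB]
   → B = (15, 9)
3. E_x = 9/2  [2·signedArea(EAD) = -28 ∩ EA · CB = -162]
4. E_y = 3/2  [2·signedArea(EAD) = -28 ∩ EA · CB = -162]
   → E = (9/2, 3/2)

B = (15, 9)
E = (9/2, 3/2)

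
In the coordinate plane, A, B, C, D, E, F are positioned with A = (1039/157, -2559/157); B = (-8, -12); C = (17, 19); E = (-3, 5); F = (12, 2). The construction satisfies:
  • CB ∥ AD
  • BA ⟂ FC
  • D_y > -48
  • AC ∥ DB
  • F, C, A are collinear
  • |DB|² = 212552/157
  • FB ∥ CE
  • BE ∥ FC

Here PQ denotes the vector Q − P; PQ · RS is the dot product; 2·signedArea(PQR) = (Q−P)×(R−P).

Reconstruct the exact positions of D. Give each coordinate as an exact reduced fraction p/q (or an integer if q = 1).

D = (-2886/157, -7426/157)

1. D_x = -2886/157  [AC ∥ DB ∩ CB ∥ AD]
2. D_y = -7426/157  [AC ∥ DB ∩ CB ∥ AD]
   → D = (-2886/157, -7426/157)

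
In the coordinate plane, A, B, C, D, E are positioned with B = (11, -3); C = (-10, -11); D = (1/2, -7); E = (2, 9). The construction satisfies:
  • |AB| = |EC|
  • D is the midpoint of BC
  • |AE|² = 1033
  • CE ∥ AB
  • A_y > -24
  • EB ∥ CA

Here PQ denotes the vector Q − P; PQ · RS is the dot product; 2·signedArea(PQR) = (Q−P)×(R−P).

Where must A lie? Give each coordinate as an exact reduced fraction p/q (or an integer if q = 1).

1. A_x = -1  [CE ∥ AB ∩ EB ∥ CA]
2. A_y = -23  [CE ∥ AB ∩ EB ∥ CA]
   → A = (-1, -23)

A = (-1, -23)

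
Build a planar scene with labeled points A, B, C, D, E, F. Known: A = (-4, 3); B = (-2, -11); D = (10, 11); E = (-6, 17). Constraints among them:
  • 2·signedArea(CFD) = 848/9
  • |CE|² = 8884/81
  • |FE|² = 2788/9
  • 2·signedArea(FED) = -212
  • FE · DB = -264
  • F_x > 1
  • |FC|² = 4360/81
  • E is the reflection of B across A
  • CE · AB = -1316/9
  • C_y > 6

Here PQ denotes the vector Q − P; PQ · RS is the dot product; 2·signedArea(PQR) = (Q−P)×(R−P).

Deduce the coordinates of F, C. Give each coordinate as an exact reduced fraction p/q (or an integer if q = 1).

1. F_x = 4/3  [2·signedArea(FED) = -212 ∩ FE · DB = -264]
2. F_y = 1  [2·signedArea(FED) = -212 ∩ FE · DB = -264]
   → F = (4/3, 1)
3. C_x = -26/9  [2·signedArea(CFD) = 848/9 ∩ CE · AB = -1316/9]
4. C_y = 7  [2·signedArea(CFD) = 848/9 ∩ CE · AB = -1316/9]
   → C = (-26/9, 7)

C = (-26/9, 7)
F = (4/3, 1)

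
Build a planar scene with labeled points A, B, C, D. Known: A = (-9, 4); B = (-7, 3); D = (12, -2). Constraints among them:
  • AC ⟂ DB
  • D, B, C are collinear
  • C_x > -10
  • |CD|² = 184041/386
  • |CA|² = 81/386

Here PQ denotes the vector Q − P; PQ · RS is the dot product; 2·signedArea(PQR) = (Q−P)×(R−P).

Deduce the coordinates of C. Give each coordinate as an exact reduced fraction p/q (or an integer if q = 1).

C = (-3519/386, 1373/386)

1. C_x = -3519/386  [D, B, C are collinear ∩ AC ⟂ DB]
2. C_y = 1373/386  [D, B, C are collinear ∩ AC ⟂ DB]
   → C = (-3519/386, 1373/386)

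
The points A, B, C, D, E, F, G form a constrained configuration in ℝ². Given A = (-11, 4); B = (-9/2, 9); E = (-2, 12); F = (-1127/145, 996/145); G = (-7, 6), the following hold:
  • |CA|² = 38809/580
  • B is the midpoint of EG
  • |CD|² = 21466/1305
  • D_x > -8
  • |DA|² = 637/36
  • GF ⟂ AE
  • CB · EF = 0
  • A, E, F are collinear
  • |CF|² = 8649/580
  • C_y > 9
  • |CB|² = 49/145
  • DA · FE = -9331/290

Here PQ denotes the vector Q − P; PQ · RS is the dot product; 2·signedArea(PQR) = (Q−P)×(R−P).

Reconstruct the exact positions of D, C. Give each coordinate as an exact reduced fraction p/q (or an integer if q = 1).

C = (-1417/290, 1368/145)
D = (-15/2, 19/3)

1. D_x = -15/2  [line -837/145·x + -744/145·y + -3131/290 = 0 ∩ |DA|² = 637/36]
2. D_y = 19/3  [line -837/145·x + -744/145·y + -3131/290 = 0 ∩ |DA|² = 637/36]
   → D = (-15/2, 19/3)
3. C_x = -1417/290  [line 837/145·x + 744/145·y + -5859/290 = 0 ∩ |CB|² = 49/145]
4. C_y = 1368/145  [line 837/145·x + 744/145·y + -5859/290 = 0 ∩ |CB|² = 49/145]
   → C = (-1417/290, 1368/145)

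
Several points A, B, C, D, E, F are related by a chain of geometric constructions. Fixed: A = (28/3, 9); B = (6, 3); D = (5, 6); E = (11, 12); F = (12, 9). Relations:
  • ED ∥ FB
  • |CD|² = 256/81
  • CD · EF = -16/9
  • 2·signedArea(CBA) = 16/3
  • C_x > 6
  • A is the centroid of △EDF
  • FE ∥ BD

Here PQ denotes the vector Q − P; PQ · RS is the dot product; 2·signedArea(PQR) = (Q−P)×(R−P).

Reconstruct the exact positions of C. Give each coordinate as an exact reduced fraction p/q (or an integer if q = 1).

1. C_x = 61/9  [2·signedArea(CBA) = 16/3 ∩ CD · EF = -16/9]
2. C_y = 6  [2·signedArea(CBA) = 16/3 ∩ CD · EF = -16/9]
   → C = (61/9, 6)

C = (61/9, 6)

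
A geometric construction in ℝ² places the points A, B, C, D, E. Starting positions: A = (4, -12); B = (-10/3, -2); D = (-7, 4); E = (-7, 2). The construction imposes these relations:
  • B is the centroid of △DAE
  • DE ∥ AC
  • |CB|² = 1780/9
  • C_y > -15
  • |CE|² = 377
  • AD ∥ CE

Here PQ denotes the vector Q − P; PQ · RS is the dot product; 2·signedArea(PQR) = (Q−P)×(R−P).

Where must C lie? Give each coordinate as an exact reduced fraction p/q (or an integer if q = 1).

1. C_x = 4  [AD ∥ CE ∩ DE ∥ AC]
2. C_y = -14  [AD ∥ CE ∩ DE ∥ AC]
   → C = (4, -14)

C = (4, -14)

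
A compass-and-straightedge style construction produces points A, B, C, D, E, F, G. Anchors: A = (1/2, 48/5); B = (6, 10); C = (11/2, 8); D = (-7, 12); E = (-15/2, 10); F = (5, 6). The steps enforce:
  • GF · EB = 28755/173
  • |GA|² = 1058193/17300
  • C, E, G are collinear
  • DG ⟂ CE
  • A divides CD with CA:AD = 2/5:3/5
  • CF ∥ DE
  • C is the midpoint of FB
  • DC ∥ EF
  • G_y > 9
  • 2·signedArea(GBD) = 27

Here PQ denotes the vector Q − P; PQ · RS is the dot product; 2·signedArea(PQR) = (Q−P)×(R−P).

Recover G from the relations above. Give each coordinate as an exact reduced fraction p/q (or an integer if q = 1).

G = (-1265/173, 1725/173)

1. G_x = -1265/173  [C, E, G are collinear ∩ DG ⟂ CE]
2. G_y = 1725/173  [C, E, G are collinear ∩ DG ⟂ CE]
   → G = (-1265/173, 1725/173)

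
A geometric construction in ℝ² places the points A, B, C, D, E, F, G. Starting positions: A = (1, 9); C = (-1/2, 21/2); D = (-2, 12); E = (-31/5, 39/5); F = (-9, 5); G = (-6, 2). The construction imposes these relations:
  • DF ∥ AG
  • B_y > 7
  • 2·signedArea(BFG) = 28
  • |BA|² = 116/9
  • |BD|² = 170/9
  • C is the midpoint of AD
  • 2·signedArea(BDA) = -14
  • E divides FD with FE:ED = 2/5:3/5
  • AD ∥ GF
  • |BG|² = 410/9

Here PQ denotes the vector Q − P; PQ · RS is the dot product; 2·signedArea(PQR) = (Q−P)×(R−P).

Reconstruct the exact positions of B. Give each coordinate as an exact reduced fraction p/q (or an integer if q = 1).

1. B_x = -7/3  [line 3·x + 3·y + -16 = 0 ∩ |BG|² = 410/9]
2. B_y = 23/3  [line 3·x + 3·y + -16 = 0 ∩ |BG|² = 410/9]
   → B = (-7/3, 23/3)

B = (-7/3, 23/3)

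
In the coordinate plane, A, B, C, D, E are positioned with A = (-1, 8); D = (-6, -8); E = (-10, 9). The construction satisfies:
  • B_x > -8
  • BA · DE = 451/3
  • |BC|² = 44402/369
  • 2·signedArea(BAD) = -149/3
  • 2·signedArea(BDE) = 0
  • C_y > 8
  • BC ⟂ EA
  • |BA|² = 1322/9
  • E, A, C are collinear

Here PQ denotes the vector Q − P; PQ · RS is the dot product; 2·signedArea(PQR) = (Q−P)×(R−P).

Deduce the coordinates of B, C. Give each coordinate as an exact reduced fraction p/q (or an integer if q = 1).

B = (-22/3, -7/3)
C = (-251/41, 1054/123)

1. B_x = -22/3  [2·signedArea(BDE) = 0 ∩ 2·signedArea(BAD) = -149/3]
2. B_y = -7/3  [2·signedArea(BDE) = 0 ∩ 2·signedArea(BAD) = -149/3]
   → B = (-22/3, -7/3)
3. C_x = -251/41  [E, A, C are collinear ∩ BC ⟂ EA]
4. C_y = 1054/123  [E, A, C are collinear ∩ BC ⟂ EA]
   → C = (-251/41, 1054/123)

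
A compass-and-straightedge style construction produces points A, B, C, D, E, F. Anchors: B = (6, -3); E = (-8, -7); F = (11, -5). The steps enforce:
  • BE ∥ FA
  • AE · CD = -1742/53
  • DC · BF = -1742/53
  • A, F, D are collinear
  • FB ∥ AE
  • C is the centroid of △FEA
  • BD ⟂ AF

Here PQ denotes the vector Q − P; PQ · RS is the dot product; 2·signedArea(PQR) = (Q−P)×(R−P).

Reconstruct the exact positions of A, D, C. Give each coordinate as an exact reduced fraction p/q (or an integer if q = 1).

A = (-3, -9)
C = (0, -7)
D = (366/53, -327/53)

1. A_x = -3  [FB ∥ AE ∩ BE ∥ FA]
2. A_y = -9  [FB ∥ AE ∩ BE ∥ FA]
   → A = (-3, -9)
3. D_x = 366/53  [A, F, D are collinear ∩ BD ⟂ AF]
4. D_y = -327/53  [A, F, D are collinear ∩ BD ⟂ AF]
   → D = (366/53, -327/53)
5. C_x = 0  [C is the centroid of △FEA]
6. C_y = -7  [C is the centroid of △FEA]
   → C = (0, -7)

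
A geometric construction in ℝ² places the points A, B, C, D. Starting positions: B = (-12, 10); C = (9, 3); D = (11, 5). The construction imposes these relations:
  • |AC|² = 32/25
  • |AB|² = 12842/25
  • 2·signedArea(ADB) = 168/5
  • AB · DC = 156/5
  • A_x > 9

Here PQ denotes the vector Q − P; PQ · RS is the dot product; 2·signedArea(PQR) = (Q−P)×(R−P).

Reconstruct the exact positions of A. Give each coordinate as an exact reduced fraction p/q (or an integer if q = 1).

1. A_x = 49/5  [2·signedArea(ADB) = 168/5 ∩ AB · DC = 156/5]
2. A_y = 19/5  [2·signedArea(ADB) = 168/5 ∩ AB · DC = 156/5]
   → A = (49/5, 19/5)

A = (49/5, 19/5)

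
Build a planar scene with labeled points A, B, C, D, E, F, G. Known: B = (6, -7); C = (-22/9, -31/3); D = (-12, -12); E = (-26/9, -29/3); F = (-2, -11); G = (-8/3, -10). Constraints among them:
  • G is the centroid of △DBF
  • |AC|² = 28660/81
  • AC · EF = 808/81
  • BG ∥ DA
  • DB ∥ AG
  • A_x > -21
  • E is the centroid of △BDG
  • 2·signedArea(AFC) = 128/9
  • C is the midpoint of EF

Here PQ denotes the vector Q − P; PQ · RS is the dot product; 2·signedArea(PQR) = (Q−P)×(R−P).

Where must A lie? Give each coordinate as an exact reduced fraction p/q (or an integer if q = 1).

A = (-62/3, -15)

1. A_x = -62/3  [DB ∥ AG ∩ BG ∥ DA]
2. A_y = -15  [DB ∥ AG ∩ BG ∥ DA]
   → A = (-62/3, -15)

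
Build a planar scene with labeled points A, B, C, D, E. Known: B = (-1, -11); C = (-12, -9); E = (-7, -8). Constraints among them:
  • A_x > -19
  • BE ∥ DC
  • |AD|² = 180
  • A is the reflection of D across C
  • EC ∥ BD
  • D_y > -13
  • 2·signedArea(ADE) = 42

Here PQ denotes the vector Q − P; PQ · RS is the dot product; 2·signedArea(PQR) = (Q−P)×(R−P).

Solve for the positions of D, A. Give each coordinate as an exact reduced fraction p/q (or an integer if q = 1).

1. D_x = -6  [BE ∥ DC ∩ EC ∥ BD]
2. D_y = -12  [BE ∥ DC ∩ EC ∥ BD]
   → D = (-6, -12)
3. A_x = -18  [A is the reflection of D across C]
4. A_y = -6  [A is the reflection of D across C]
   → A = (-18, -6)

A = (-18, -6)
D = (-6, -12)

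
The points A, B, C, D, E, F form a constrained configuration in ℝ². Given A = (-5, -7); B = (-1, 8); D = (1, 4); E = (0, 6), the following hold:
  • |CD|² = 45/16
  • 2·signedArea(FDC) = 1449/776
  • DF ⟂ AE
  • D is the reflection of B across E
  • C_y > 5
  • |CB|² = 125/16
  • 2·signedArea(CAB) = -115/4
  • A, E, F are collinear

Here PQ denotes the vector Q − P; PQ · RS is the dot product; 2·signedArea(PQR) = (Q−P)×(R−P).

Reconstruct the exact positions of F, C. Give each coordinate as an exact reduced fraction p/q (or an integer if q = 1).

1. F_x = -105/194  [A, E, F are collinear ∩ DF ⟂ AE]
2. F_y = 891/194  [A, E, F are collinear ∩ DF ⟂ AE]
   → F = (-105/194, 891/194)
3. C_x = 1/4  [2·signedArea(CAB) = -115/4 ∩ 2·signedArea(FDC) = 1449/776]
4. C_y = 11/2  [2·signedArea(CAB) = -115/4 ∩ 2·signedArea(FDC) = 1449/776]
   → C = (1/4, 11/2)

C = (1/4, 11/2)
F = (-105/194, 891/194)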